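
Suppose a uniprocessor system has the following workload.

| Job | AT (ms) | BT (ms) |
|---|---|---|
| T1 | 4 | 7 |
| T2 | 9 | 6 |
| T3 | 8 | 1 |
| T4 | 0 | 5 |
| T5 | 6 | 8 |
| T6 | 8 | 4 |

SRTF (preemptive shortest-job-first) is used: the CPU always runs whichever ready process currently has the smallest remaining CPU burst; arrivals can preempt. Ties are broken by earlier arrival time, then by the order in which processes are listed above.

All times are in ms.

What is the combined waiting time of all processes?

32

Timeline: | T4 0-5 | T1 5-8 | T3 8-9 | T1 9-13 | T6 13-17 | T2 17-23 | T5 23-31 |
Completion: T1=13  T2=23  T3=9  T4=5  T5=31  T6=17
Turnaround (C−A): T1=9  T2=14  T3=1  T4=5  T5=25  T6=9
Waiting = turnaround − burst: T1=2, T2=8, T3=0, T4=0, T5=17, T6=5
Total waiting = 2 + 8 + 0 + 0 + 17 + 5 = 32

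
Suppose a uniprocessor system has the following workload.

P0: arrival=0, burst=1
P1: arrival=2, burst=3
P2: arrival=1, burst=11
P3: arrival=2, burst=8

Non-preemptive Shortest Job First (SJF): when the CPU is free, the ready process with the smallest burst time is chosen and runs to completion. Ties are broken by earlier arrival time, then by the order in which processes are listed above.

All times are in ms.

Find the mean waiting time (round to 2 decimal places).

Timeline: | P0 0-1 | P2 1-12 | P1 12-15 | P3 15-23 |
Completion: P0=1  P1=15  P2=12  P3=23
Waiting times: P0=0, P1=10, P2=0, P3=13
Average waiting = (0+10+0+13) / 4 = 23/4 = 5.75

5.75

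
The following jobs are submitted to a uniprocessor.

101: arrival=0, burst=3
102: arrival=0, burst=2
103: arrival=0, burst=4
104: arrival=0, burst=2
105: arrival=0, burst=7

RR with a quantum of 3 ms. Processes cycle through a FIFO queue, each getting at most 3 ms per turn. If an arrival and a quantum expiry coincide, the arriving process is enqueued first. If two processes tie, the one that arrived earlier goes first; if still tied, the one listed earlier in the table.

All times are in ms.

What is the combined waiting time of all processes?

Schedule: | 101 0-3 | 102 3-5 | 103 5-8 | 104 8-10 | 105 10-13 | 103 13-14 | 105 14-18 |
Completion: 101=3  102=5  103=14  104=10  105=18
Turnaround (C−A): 101=3  102=5  103=14  104=10  105=18
Waiting = turnaround − burst: 101=0, 102=3, 103=10, 104=8, 105=11
Total waiting = 0 + 3 + 10 + 8 + 11 = 32

32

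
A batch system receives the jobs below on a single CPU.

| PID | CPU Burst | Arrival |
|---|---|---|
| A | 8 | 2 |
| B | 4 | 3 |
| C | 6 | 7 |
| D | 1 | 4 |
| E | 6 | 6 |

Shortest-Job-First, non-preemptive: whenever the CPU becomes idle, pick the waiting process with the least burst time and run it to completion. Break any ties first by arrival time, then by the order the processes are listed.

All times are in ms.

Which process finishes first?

Timeline: | idle 0-2 | A 2-10 | D 10-11 | B 11-15 | E 15-21 | C 21-27 |
Completion: A=10  B=15  C=27  D=11  E=21
Turnaround (C−A): A=8  B=12  C=20  D=7  E=15
Finish order: A → D → B → E → C

A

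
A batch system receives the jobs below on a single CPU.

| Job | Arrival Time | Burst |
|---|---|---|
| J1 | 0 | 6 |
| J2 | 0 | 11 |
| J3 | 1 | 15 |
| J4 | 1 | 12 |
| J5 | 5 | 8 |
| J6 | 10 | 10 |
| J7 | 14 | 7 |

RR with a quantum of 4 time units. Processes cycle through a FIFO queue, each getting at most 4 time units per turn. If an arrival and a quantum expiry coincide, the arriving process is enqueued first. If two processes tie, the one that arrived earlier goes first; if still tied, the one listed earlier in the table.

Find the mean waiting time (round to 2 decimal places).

38.86

Timeline: | J1 0-4 | J2 4-8 | J3 8-12 | J4 12-16 | J1 16-18 | J5 18-22 | J2 22-26 | J6 26-30 | J3 30-34 | J7 34-38 | J4 38-42 | J5 42-46 | J2 46-49 | J6 49-53 | J3 53-57 | J7 57-60 | J4 60-64 | J6 64-66 | J3 66-69 |
Completion: J1=18  J2=49  J3=69  J4=64  J5=46  J6=66  J7=60
Turnaround (C−A): J1=18  J2=49  J3=68  J4=63  J5=41  J6=56  J7=46
Waiting times: J1=12, J2=38, J3=53, J4=51, J5=33, J6=46, J7=39
Average waiting = (12+38+53+51+33+46+39) / 7 = 272/7 = 38.86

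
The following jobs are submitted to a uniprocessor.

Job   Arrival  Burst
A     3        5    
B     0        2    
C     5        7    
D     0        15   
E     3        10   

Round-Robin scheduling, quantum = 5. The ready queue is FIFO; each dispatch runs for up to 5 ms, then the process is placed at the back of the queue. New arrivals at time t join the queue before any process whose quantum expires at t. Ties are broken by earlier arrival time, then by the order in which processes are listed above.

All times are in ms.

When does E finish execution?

32

Schedule: | B 0-2 | D 2-7 | A 7-12 | E 12-17 | C 17-22 | D 22-27 | E 27-32 | C 32-34 | D 34-39 |
Completion: A=12  B=2  C=34  D=39  E=32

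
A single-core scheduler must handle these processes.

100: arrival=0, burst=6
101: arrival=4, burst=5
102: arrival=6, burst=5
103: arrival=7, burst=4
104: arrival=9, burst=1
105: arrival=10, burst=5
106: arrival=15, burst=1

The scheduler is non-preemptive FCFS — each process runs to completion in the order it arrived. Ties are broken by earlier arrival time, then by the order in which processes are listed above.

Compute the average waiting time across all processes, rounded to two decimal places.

7.00

Gantt: | 100 0-6 | 101 6-11 | 102 11-16 | 103 16-20 | 104 20-21 | 105 21-26 | 106 26-27 |
Completion: 100=6  101=11  102=16  103=20  104=21  105=26  106=27
Waiting times: 100=0, 101=2, 102=5, 103=9, 104=11, 105=11, 106=11
Average waiting = (0+2+5+9+11+11+11) / 7 = 49/7 = 7.00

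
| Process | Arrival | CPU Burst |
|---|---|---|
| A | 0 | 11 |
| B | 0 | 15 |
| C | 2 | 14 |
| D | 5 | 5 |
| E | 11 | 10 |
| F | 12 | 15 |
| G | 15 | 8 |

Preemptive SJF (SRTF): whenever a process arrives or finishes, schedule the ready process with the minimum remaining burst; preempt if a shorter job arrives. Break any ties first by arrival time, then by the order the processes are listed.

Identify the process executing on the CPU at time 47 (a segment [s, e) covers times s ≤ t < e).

C

Timeline: | A 0-5 | D 5-10 | A 10-16 | G 16-24 | E 24-34 | C 34-48 | B 48-63 | F 63-78 |
Completion: A=16  B=63  C=48  D=10  E=34  F=78  G=24
Turnaround (C−A): A=16  B=63  C=46  D=5  E=23  F=66  G=9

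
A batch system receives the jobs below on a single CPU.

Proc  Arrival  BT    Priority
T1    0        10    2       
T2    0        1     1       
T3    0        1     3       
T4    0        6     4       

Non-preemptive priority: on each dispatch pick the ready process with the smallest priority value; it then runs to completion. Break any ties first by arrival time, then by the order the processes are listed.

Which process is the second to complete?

Gantt: | T2 0-1 | T1 1-11 | T3 11-12 | T4 12-18 |
Completion: T1=11  T2=1  T3=12  T4=18
Finish order: T2 → T1 → T3 → T4

T1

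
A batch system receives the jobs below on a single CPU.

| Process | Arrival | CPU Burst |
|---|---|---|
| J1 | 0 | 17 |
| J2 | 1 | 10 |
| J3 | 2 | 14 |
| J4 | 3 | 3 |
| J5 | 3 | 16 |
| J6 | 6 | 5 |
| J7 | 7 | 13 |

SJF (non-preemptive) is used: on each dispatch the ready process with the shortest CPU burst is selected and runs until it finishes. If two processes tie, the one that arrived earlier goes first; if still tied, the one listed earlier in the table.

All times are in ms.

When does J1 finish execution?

Gantt: | J1 0-17 | J4 17-20 | J6 20-25 | J2 25-35 | J7 35-48 | J3 48-62 | J5 62-78 |
Completion: J1=17  J2=35  J3=62  J4=20  J5=78  J6=25  J7=48
Turnaround (C−A): J1=17  J2=34  J3=60  J4=17  J5=75  J6=19  J7=41

17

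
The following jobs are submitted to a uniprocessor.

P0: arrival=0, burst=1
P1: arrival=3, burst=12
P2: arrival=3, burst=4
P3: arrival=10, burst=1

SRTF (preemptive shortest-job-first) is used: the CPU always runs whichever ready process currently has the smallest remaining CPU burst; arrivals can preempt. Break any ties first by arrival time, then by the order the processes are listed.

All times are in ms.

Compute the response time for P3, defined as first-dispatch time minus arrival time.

Schedule: | P0 0-1 | idle 1-3 | P2 3-7 | P1 7-10 | P3 10-11 | P1 11-20 |
Completion: P0=1  P1=20  P2=7  P3=11
Turnaround (C−A): P0=1  P1=17  P2=4  P3=1
Response(P3) = first start − arrival = 10 − 10 = 0

0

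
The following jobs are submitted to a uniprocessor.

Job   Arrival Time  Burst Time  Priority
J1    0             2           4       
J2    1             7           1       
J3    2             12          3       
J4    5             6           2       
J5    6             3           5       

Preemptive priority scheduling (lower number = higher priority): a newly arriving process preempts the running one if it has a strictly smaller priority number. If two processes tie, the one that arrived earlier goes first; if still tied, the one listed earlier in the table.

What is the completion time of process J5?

Schedule: | J1 0-1 | J2 1-8 | J4 8-14 | J3 14-26 | J1 26-27 | J5 27-30 |
Completion: J1=27  J2=8  J3=26  J4=14  J5=30
Turnaround (C−A): J1=27  J2=7  J3=24  J4=9  J5=24

30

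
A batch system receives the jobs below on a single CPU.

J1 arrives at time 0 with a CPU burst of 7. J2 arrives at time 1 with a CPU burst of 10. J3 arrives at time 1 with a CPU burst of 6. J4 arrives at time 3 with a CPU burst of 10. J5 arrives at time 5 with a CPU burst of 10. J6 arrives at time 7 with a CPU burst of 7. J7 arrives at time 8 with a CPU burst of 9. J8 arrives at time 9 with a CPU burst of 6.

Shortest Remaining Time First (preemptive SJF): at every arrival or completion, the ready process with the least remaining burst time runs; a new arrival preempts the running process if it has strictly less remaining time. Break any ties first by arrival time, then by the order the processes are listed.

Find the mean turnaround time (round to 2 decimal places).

28.88

Timeline: | J1 0-7 | J3 7-13 | J8 13-19 | J6 19-26 | J7 26-35 | J2 35-45 | J4 45-55 | J5 55-65 |
Completion: J1=7  J2=45  J3=13  J4=55  J5=65  J6=26  J7=35  J8=19
Turnaround times: J1=7, J2=44, J3=12, J4=52, J5=60, J6=19, J7=27, J8=10
Average turnaround = (7+44+12+52+60+19+27+10) / 8 = 231/8 = 28.88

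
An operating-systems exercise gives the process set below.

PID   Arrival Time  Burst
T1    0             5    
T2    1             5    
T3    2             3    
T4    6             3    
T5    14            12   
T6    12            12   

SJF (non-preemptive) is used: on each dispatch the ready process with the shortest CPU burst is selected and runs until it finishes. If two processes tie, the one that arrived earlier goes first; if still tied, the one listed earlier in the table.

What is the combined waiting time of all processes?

Gantt: | T1 0-5 | T3 5-8 | T4 8-11 | T2 11-16 | T6 16-28 | T5 28-40 |
Completion: T1=5  T2=16  T3=8  T4=11  T5=40  T6=28
Turnaround (C−A): T1=5  T2=15  T3=6  T4=5  T5=26  T6=16
Waiting = turnaround − burst: T1=0, T2=10, T3=3, T4=2, T5=14, T6=4
Total waiting = 0 + 10 + 3 + 2 + 14 + 4 = 33

33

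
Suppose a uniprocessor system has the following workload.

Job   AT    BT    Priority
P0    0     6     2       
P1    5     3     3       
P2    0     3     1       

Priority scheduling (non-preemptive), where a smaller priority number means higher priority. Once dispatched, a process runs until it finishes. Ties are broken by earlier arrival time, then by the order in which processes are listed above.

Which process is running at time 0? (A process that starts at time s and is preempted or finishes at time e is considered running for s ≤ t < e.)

Timeline: | P2 0-3 | P0 3-9 | P1 9-12 |
Completion: P0=9  P1=12  P2=3
Turnaround (C−A): P0=9  P1=7  P2=3

P2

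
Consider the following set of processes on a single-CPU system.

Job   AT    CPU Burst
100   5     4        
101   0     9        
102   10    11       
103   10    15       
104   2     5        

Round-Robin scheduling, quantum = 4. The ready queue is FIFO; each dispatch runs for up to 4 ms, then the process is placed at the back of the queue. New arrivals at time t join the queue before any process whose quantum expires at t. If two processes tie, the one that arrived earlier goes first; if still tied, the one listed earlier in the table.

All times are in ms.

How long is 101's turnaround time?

Gantt: | 101 0-4 | 104 4-8 | 101 8-12 | 100 12-16 | 104 16-17 | 102 17-21 | 103 21-25 | 101 25-26 | 102 26-30 | 103 30-34 | 102 34-37 | 103 37-44 |
Completion: 100=16  101=26  102=37  103=44  104=17
Turnaround (C−A): 100=11  101=26  102=27  103=34  104=15
Turnaround(101) = completion − arrival = 26 − 0 = 26

26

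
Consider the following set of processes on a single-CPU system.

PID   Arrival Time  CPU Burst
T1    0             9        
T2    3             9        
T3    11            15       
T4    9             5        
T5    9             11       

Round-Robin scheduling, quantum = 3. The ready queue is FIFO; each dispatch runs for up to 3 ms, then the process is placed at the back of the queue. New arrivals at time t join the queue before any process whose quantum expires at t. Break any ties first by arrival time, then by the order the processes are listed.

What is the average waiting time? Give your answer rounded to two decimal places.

Schedule: | T1 0-3 | T2 3-6 | T1 6-9 | T2 9-12 | T4 12-15 | T5 15-18 | T1 18-21 | T3 21-24 | T2 24-27 | T4 27-29 | T5 29-32 | T3 32-35 | T5 35-38 | T3 38-41 | T5 41-43 | T3 43-49 |
Completion: T1=21  T2=27  T3=49  T4=29  T5=43
Turnaround (C−A): T1=21  T2=24  T3=38  T4=20  T5=34
Waiting times: T1=12, T2=15, T3=23, T4=15, T5=23
Average waiting = (12+15+23+15+23) / 5 = 88/5 = 17.60

17.60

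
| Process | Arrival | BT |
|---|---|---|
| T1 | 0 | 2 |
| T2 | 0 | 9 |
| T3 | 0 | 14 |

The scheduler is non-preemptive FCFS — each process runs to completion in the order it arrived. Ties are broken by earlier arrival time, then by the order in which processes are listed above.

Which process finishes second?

T2

Schedule: | T1 0-2 | T2 2-11 | T3 11-25 |
Completion: T1=2  T2=11  T3=25
Finish order: T1 → T2 → T3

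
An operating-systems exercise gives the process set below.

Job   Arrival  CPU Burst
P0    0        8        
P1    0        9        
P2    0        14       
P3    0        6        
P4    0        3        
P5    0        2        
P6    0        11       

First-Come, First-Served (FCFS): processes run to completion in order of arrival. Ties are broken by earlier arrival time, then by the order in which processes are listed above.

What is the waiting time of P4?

37

Timeline: | P0 0-8 | P1 8-17 | P2 17-31 | P3 31-37 | P4 37-40 | P5 40-42 | P6 42-53 |
Completion: P0=8  P1=17  P2=31  P3=37  P4=40  P5=42  P6=53
Turnaround (C−A): P0=8  P1=17  P2=31  P3=37  P4=40  P5=42  P6=53
Waiting(P4) = turnaround − burst = 40 − 3 = 37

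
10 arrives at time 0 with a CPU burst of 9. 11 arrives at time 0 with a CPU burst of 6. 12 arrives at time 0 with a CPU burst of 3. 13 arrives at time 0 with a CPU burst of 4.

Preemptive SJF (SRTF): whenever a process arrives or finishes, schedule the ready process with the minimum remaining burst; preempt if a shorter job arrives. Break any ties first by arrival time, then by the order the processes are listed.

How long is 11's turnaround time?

Timeline: | 12 0-3 | 13 3-7 | 11 7-13 | 10 13-22 |
Completion: 10=22  11=13  12=3  13=7
Turnaround(11) = completion − arrival = 13 − 0 = 13

13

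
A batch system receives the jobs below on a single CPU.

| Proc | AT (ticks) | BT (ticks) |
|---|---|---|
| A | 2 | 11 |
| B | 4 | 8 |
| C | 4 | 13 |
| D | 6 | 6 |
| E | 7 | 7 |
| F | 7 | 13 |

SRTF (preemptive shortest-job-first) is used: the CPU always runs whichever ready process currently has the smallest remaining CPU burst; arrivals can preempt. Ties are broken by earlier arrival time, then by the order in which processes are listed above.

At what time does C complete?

47

Timeline: | idle 0-2 | A 2-4 | B 4-12 | D 12-18 | E 18-25 | A 25-34 | C 34-47 | F 47-60 |
Completion: A=34  B=12  C=47  D=18  E=25  F=60
Turnaround (C−A): A=32  B=8  C=43  D=12  E=18  F=53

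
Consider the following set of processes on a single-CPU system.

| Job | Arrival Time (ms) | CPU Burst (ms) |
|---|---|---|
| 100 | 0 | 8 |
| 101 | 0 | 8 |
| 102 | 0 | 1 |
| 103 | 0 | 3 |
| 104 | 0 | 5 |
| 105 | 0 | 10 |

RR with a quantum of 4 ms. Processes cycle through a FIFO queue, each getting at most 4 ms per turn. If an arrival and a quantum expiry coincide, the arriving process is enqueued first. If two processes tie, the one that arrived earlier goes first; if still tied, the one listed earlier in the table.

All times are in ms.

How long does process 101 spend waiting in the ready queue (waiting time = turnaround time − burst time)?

Schedule: | 100 0-4 | 101 4-8 | 102 8-9 | 103 9-12 | 104 12-16 | 105 16-20 | 100 20-24 | 101 24-28 | 104 28-29 | 105 29-35 |
Completion: 100=24  101=28  102=9  103=12  104=29  105=35
Waiting(101) = turnaround − burst = 28 − 8 = 20

20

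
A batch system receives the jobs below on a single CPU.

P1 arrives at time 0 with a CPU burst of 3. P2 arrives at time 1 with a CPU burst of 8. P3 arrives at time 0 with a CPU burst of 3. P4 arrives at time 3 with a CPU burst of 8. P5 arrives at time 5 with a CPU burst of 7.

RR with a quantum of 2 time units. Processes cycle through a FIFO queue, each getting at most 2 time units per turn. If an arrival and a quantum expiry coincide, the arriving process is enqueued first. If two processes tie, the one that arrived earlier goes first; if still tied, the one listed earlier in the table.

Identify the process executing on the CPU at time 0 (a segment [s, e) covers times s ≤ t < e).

P1

Schedule: | P1 0-2 | P3 2-4 | P2 4-6 | P1 6-7 | P4 7-9 | P3 9-10 | P5 10-12 | P2 12-14 | P4 14-16 | P5 16-18 | P2 18-20 | P4 20-22 | P5 22-24 | P2 24-26 | P4 26-28 | P5 28-29 |
Completion: P1=7  P2=26  P3=10  P4=28  P5=29
Turnaround (C−A): P1=7  P2=25  P3=10  P4=25  P5=24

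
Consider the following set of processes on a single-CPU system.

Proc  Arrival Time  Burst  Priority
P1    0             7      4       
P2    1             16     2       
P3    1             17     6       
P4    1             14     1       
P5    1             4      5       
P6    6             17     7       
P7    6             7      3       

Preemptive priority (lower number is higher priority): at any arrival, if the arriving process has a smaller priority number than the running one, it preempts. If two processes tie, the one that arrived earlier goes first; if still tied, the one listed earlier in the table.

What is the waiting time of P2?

14

Schedule: | P1 0-1 | P4 1-15 | P2 15-31 | P7 31-38 | P1 38-44 | P5 44-48 | P3 48-65 | P6 65-82 |
Completion: P1=44  P2=31  P3=65  P4=15  P5=48  P6=82  P7=38
Waiting(P2) = turnaround − burst = 30 − 16 = 14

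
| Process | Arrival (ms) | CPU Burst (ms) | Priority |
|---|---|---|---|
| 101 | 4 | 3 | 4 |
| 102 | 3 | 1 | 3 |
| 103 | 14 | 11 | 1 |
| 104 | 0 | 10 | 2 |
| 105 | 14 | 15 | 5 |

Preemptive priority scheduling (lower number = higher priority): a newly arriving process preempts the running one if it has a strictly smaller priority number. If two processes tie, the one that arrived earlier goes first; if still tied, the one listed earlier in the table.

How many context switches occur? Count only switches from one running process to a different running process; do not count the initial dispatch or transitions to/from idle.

Gantt: | 104 0-10 | 102 10-11 | 101 11-14 | 103 14-25 | 105 25-40 |
Completion: 101=14  102=11  103=25  104=10  105=40
Turnaround (C−A): 101=10  102=8  103=11  104=10  105=26

4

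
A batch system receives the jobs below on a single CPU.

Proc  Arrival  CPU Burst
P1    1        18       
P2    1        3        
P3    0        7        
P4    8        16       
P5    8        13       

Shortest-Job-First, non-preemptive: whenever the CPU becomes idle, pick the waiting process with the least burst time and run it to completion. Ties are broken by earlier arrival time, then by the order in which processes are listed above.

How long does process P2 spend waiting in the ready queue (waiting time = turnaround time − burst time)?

6

Schedule: | P3 0-7 | P2 7-10 | P5 10-23 | P4 23-39 | P1 39-57 |
Completion: P1=57  P2=10  P3=7  P4=39  P5=23
Waiting(P2) = turnaround − burst = 9 − 3 = 6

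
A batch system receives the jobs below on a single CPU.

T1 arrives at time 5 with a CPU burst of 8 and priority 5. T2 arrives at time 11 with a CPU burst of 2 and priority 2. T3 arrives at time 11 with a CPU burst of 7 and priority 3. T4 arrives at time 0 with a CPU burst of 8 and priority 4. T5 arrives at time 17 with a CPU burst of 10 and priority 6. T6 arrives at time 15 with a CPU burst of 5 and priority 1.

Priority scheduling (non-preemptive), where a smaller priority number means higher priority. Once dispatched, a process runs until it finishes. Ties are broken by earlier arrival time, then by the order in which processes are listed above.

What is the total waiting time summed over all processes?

Schedule: | T4 0-8 | T1 8-16 | T6 16-21 | T2 21-23 | T3 23-30 | T5 30-40 |
Completion: T1=16  T2=23  T3=30  T4=8  T5=40  T6=21
Waiting = turnaround − burst: T1=3, T2=10, T3=12, T4=0, T5=13, T6=1
Total waiting = 3 + 10 + 12 + 0 + 13 + 1 = 39

39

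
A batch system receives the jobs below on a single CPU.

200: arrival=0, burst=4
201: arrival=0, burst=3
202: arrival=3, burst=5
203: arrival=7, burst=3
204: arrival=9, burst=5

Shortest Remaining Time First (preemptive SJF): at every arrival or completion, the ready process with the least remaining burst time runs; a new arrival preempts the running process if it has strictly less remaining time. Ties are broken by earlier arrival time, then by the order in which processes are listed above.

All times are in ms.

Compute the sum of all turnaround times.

Gantt: | 201 0-3 | 200 3-7 | 203 7-10 | 202 10-15 | 204 15-20 |
Completion: 200=7  201=3  202=15  203=10  204=20
Turnaround = completion − arrival: 200=7, 201=3, 202=12, 203=3, 204=11
Total turnaround = 7 + 3 + 12 + 3 + 11 = 36

36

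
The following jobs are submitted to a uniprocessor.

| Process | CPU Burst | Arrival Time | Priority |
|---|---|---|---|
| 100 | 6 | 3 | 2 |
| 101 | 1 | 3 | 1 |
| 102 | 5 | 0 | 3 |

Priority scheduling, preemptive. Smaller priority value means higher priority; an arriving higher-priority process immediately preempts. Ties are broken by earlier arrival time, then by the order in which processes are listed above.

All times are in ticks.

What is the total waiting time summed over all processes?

8

Gantt: | 102 0-3 | 101 3-4 | 100 4-10 | 102 10-12 |
Completion: 100=10  101=4  102=12
Turnaround (C−A): 100=7  101=1  102=12
Waiting = turnaround − burst: 100=1, 101=0, 102=7
Total waiting = 1 + 0 + 7 = 8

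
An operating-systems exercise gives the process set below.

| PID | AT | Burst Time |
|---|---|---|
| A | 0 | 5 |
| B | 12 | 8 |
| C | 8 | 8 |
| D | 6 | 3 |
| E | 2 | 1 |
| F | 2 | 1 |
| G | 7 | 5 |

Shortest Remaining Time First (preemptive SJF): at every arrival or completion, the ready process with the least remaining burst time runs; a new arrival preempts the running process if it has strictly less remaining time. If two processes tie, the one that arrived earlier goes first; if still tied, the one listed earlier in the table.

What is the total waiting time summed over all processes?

25

Gantt: | A 0-2 | E 2-3 | F 3-4 | A 4-7 | D 7-10 | G 10-15 | C 15-23 | B 23-31 |
Completion: A=7  B=31  C=23  D=10  E=3  F=4  G=15
Waiting = turnaround − burst: A=2, B=11, C=7, D=1, E=0, F=1, G=3
Total waiting = 2 + 11 + 7 + 1 + 0 + 1 + 3 = 25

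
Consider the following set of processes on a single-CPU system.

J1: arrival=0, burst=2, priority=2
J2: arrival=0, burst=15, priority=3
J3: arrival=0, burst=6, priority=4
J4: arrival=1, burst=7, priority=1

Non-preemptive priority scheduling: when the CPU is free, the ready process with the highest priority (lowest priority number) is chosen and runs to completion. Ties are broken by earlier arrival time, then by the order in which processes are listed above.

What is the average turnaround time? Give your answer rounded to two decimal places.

16.00

Schedule: | J1 0-2 | J4 2-9 | J2 9-24 | J3 24-30 |
Completion: J1=2  J2=24  J3=30  J4=9
Turnaround times: J1=2, J2=24, J3=30, J4=8
Average turnaround = (2+24+30+8) / 4 = 64/4 = 16.00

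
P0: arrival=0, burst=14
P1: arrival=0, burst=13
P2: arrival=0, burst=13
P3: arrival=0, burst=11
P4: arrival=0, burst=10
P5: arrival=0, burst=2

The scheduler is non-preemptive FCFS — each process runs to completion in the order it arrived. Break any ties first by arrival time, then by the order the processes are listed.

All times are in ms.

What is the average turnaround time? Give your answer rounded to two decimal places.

Schedule: | P0 0-14 | P1 14-27 | P2 27-40 | P3 40-51 | P4 51-61 | P5 61-63 |
Completion: P0=14  P1=27  P2=40  P3=51  P4=61  P5=63
Turnaround (C−A): P0=14  P1=27  P2=40  P3=51  P4=61  P5=63
Turnaround times: P0=14, P1=27, P2=40, P3=51, P4=61, P5=63
Average turnaround = (14+27+40+51+61+63) / 6 = 256/6 = 42.67

42.67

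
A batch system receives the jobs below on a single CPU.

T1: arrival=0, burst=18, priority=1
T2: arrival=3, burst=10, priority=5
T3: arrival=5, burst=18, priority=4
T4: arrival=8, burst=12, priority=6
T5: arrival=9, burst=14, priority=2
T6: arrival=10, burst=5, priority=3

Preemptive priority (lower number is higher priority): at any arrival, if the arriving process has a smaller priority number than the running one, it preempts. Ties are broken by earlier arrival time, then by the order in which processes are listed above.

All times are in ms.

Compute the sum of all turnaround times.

249

Timeline: | T1 0-18 | T5 18-32 | T6 32-37 | T3 37-55 | T2 55-65 | T4 65-77 |
Completion: T1=18  T2=65  T3=55  T4=77  T5=32  T6=37
Turnaround (C−A): T1=18  T2=62  T3=50  T4=69  T5=23  T6=27
Turnaround = completion − arrival: T1=18, T2=62, T3=50, T4=69, T5=23, T6=27
Total turnaround = 18 + 62 + 50 + 69 + 23 + 27 = 249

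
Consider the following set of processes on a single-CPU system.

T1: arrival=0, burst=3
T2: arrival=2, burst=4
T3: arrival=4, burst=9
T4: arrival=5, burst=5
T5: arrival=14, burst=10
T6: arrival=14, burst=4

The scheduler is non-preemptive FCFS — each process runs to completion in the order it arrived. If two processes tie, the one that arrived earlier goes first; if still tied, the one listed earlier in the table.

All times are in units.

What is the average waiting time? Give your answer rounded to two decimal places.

Gantt: | T1 0-3 | T2 3-7 | T3 7-16 | T4 16-21 | T5 21-31 | T6 31-35 |
Completion: T1=3  T2=7  T3=16  T4=21  T5=31  T6=35
Turnaround (C−A): T1=3  T2=5  T3=12  T4=16  T5=17  T6=21
Waiting times: T1=0, T2=1, T3=3, T4=11, T5=7, T6=17
Average waiting = (0+1+3+11+7+17) / 6 = 39/6 = 6.50

6.50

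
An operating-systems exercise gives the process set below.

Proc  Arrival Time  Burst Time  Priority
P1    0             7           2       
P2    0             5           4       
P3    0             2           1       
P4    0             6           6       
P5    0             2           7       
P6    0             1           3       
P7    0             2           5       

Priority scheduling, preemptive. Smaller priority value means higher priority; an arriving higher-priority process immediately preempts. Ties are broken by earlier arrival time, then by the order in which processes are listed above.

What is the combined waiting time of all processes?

76

Gantt: | P3 0-2 | P1 2-9 | P6 9-10 | P2 10-15 | P7 15-17 | P4 17-23 | P5 23-25 |
Completion: P1=9  P2=15  P3=2  P4=23  P5=25  P6=10  P7=17
Waiting = turnaround − burst: P1=2, P2=10, P3=0, P4=17, P5=23, P6=9, P7=15
Total waiting = 2 + 10 + 0 + 17 + 23 + 9 + 15 = 76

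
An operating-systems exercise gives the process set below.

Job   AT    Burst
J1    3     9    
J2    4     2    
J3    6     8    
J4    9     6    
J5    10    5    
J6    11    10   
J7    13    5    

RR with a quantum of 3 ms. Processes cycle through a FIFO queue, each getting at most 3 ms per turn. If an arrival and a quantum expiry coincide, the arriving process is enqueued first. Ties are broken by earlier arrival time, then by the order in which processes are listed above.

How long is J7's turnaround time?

31

Timeline: | idle 0-3 | J1 3-6 | J2 6-8 | J3 8-11 | J1 11-14 | J4 14-17 | J5 17-20 | J6 20-23 | J3 23-26 | J7 26-29 | J1 29-32 | J4 32-35 | J5 35-37 | J6 37-40 | J3 40-42 | J7 42-44 | J6 44-48 |
Completion: J1=32  J2=8  J3=42  J4=35  J5=37  J6=48  J7=44
Turnaround(J7) = completion − arrival = 44 − 13 = 31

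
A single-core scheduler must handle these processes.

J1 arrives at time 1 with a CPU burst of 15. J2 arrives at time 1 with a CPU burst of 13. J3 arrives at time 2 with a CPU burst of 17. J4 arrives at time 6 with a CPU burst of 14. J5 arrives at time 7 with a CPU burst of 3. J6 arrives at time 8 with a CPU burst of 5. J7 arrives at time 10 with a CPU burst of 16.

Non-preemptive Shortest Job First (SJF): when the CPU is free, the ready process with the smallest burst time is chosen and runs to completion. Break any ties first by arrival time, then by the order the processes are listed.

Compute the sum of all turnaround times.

256

Gantt: | idle 0-1 | J2 1-14 | J5 14-17 | J6 17-22 | J4 22-36 | J1 36-51 | J7 51-67 | J3 67-84 |
Completion: J1=51  J2=14  J3=84  J4=36  J5=17  J6=22  J7=67
Turnaround (C−A): J1=50  J2=13  J3=82  J4=30  J5=10  J6=14  J7=57
Turnaround = completion − arrival: J1=50, J2=13, J3=82, J4=30, J5=10, J6=14, J7=57
Total turnaround = 50 + 13 + 82 + 30 + 10 + 14 + 57 = 256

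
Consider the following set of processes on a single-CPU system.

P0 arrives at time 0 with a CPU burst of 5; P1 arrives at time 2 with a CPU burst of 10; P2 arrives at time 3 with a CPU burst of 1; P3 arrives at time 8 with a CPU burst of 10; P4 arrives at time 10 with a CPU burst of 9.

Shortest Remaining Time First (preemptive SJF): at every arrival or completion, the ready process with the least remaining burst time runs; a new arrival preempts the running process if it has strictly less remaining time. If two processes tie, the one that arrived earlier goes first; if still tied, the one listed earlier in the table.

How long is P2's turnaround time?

1

Gantt: | P0 0-3 | P2 3-4 | P0 4-6 | P1 6-16 | P4 16-25 | P3 25-35 |
Completion: P0=6  P1=16  P2=4  P3=35  P4=25
Turnaround (C−A): P0=6  P1=14  P2=1  P3=27  P4=15
Turnaround(P2) = completion − arrival = 4 − 3 = 1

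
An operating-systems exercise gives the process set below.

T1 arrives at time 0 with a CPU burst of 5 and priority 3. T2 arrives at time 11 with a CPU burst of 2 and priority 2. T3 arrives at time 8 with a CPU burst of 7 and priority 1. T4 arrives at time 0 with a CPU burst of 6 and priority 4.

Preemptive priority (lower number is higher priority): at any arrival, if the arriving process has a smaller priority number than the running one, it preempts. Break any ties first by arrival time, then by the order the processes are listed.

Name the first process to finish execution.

Gantt: | T1 0-5 | T4 5-8 | T3 8-15 | T2 15-17 | T4 17-20 |
Completion: T1=5  T2=17  T3=15  T4=20
Turnaround (C−A): T1=5  T2=6  T3=7  T4=20
Finish order: T1 → T3 → T2 → T4

T1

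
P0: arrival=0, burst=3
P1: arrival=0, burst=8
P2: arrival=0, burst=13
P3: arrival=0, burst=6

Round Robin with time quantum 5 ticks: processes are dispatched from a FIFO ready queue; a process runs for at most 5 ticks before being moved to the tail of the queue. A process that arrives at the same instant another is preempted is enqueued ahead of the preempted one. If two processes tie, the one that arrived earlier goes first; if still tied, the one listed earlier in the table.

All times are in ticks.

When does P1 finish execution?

21

Gantt: | P0 0-3 | P1 3-8 | P2 8-13 | P3 13-18 | P1 18-21 | P2 21-26 | P3 26-27 | P2 27-30 |
Completion: P0=3  P1=21  P2=30  P3=27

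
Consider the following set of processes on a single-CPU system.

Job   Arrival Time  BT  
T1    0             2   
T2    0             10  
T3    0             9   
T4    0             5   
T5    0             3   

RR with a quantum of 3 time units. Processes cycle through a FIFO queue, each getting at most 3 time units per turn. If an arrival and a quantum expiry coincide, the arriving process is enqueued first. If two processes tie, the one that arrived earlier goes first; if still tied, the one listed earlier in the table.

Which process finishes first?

T1

Schedule: | T1 0-2 | T2 2-5 | T3 5-8 | T4 8-11 | T5 11-14 | T2 14-17 | T3 17-20 | T4 20-22 | T2 22-25 | T3 25-28 | T2 28-29 |
Completion: T1=2  T2=29  T3=28  T4=22  T5=14
Turnaround (C−A): T1=2  T2=29  T3=28  T4=22  T5=14
Finish order: T1 → T5 → T4 → T3 → T2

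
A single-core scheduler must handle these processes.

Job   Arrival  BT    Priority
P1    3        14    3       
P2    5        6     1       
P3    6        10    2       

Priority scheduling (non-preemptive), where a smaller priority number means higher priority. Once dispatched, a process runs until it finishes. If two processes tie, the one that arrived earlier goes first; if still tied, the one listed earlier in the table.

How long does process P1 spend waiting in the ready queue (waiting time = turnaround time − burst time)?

0

Schedule: | idle 0-3 | P1 3-17 | P2 17-23 | P3 23-33 |
Completion: P1=17  P2=23  P3=33
Turnaround (C−A): P1=14  P2=18  P3=27
Waiting(P1) = turnaround − burst = 14 − 14 = 0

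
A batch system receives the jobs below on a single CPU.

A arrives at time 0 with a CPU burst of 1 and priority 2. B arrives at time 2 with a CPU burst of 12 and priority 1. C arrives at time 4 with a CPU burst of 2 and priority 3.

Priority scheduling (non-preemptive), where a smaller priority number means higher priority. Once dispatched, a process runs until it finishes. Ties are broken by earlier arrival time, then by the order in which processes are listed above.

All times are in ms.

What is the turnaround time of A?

Timeline: | A 0-1 | idle 1-2 | B 2-14 | C 14-16 |
Completion: A=1  B=14  C=16
Turnaround (C−A): A=1  B=12  C=12
Turnaround(A) = completion − arrival = 1 − 0 = 1

1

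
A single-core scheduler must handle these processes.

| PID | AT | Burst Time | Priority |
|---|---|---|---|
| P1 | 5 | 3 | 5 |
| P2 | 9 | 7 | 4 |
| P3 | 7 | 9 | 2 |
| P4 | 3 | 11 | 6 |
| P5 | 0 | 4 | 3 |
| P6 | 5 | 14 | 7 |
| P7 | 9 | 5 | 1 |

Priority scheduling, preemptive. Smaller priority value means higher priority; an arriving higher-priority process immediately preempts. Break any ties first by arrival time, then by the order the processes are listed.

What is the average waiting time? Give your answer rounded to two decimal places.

13.86

Gantt: | P5 0-4 | P4 4-5 | P1 5-7 | P3 7-9 | P7 9-14 | P3 14-21 | P2 21-28 | P1 28-29 | P4 29-39 | P6 39-53 |
Completion: P1=29  P2=28  P3=21  P4=39  P5=4  P6=53  P7=14
Turnaround (C−A): P1=24  P2=19  P3=14  P4=36  P5=4  P6=48  P7=5
Waiting times: P1=21, P2=12, P3=5, P4=25, P5=0, P6=34, P7=0
Average waiting = (21+12+5+25+0+34+0) / 7 = 97/7 = 13.86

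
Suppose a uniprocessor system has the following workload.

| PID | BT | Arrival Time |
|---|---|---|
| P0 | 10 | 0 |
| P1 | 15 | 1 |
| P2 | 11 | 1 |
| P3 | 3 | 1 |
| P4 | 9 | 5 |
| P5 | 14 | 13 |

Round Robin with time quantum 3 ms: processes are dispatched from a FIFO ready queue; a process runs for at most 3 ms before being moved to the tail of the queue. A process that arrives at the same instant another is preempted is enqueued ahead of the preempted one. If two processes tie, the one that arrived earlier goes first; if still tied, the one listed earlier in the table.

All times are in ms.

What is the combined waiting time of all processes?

Timeline: | P0 0-3 | P1 3-6 | P2 6-9 | P3 9-12 | P0 12-15 | P4 15-18 | P1 18-21 | P2 21-24 | P5 24-27 | P0 27-30 | P4 30-33 | P1 33-36 | P2 36-39 | P5 39-42 | P0 42-43 | P4 43-46 | P1 46-49 | P2 49-51 | P5 51-54 | P1 54-57 | P5 57-62 |
Completion: P0=43  P1=57  P2=51  P3=12  P4=46  P5=62
Turnaround (C−A): P0=43  P1=56  P2=50  P3=11  P4=41  P5=49
Waiting = turnaround − burst: P0=33, P1=41, P2=39, P3=8, P4=32, P5=35
Total waiting = 33 + 41 + 39 + 8 + 32 + 35 = 188

188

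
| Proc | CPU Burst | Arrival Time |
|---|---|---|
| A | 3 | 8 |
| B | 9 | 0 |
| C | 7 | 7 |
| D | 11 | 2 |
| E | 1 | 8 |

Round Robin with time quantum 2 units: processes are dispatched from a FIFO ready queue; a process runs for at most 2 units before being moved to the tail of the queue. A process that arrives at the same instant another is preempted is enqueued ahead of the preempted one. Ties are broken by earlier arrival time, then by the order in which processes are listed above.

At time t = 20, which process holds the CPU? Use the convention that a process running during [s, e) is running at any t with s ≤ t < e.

Schedule: | B 0-2 | D 2-4 | B 4-6 | D 6-8 | B 8-10 | C 10-12 | A 12-14 | E 14-15 | D 15-17 | B 17-19 | C 19-21 | A 21-22 | D 22-24 | B 24-25 | C 25-27 | D 27-29 | C 29-30 | D 30-31 |
Completion: A=22  B=25  C=30  D=31  E=15
Turnaround (C−A): A=14  B=25  C=23  D=29  E=7

C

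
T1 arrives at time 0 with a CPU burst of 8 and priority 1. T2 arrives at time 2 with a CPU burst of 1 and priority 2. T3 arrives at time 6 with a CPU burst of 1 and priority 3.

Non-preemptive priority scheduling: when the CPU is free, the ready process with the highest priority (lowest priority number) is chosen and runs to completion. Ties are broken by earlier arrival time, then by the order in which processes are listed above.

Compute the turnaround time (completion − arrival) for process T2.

7

Timeline: | T1 0-8 | T2 8-9 | T3 9-10 |
Completion: T1=8  T2=9  T3=10
Turnaround(T2) = completion − arrival = 9 − 2 = 7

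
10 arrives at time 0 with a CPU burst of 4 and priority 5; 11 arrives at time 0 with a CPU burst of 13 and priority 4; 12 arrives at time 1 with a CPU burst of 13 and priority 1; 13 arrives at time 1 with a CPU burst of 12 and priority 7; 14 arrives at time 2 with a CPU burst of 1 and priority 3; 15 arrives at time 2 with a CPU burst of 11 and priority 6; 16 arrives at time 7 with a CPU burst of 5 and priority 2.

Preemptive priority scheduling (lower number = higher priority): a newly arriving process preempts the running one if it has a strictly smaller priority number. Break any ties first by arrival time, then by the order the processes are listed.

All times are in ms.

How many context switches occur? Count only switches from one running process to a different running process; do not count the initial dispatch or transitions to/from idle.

Timeline: | 11 0-1 | 12 1-14 | 16 14-19 | 14 19-20 | 11 20-32 | 10 32-36 | 15 36-47 | 13 47-59 |
Completion: 10=36  11=32  12=14  13=59  14=20  15=47  16=19
Turnaround (C−A): 10=36  11=32  12=13  13=58  14=18  15=45  16=12

7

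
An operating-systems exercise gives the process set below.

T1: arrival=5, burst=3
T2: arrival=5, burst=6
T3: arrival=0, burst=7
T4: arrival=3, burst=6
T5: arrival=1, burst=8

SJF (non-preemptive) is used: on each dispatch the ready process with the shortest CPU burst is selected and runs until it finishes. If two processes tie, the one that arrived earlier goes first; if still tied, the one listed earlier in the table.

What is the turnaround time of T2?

17

Gantt: | T3 0-7 | T1 7-10 | T4 10-16 | T2 16-22 | T5 22-30 |
Completion: T1=10  T2=22  T3=7  T4=16  T5=30
Turnaround(T2) = completion − arrival = 22 − 5 = 17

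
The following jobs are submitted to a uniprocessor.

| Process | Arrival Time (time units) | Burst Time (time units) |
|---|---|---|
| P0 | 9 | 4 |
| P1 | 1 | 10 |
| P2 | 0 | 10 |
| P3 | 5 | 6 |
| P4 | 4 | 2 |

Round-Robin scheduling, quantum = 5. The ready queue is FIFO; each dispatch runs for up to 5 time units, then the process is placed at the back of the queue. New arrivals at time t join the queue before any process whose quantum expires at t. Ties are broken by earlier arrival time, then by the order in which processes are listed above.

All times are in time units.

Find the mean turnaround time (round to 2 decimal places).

Gantt: | P2 0-5 | P1 5-10 | P4 10-12 | P3 12-17 | P2 17-22 | P0 22-26 | P1 26-31 | P3 31-32 |
Completion: P0=26  P1=31  P2=22  P3=32  P4=12
Turnaround times: P0=17, P1=30, P2=22, P3=27, P4=8
Average turnaround = (17+30+22+27+8) / 5 = 104/5 = 20.80

20.80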